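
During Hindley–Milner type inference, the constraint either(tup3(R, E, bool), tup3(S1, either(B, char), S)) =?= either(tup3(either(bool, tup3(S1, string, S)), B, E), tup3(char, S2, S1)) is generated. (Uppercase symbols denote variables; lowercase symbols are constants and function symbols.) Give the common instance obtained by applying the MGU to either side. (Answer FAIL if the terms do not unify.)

either(tup3(either(bool, tup3(char, string, char)), bool, bool), tup3(char, either(bool, char), char))

Decompose either/2: tup3(R, E, bool) =?= tup3(either(bool, tup3(S1, string, S)), B, E),  tup3(S1, either(B, char), S) =?= tup3(char, S2, S1).
Decompose tup3/3: R =?= either(bool, tup3(S1, string, S)),  E =?= B,  bool =?= E.
Bind R := either(bool, tup3(S1, string, S)); no other remaining equation mentions R.
Bind E := B; substituting into the one remaining equation that mentions E gives: bool =?= B.
Bind B := bool; substituting into the remaining equation gives: tup3(S1, either(bool, char), S) =?= tup3(char, S2, S1). Substituting into the earlier binding gives E := bool.
Decompose tup3/3: S1 =?= char,  either(bool, char) =?= S2,  S =?= S1.
Bind S1 := char; substituting into the one remaining equation that mentions S1 gives: S =?= char. Substituting into the earlier binding gives R := either(bool, tup3(char, string, S)).
Bind S2 := either(bool, char); no other remaining equation mentions S2.
Bind S := char. Substituting into the earlier binding gives R := either(bool, tup3(char, string, char)).
Applying the MGU to either side gives either(tup3(either(bool, tup3(char, string, char)), bool, bool), tup3(char, either(bool, char), char)).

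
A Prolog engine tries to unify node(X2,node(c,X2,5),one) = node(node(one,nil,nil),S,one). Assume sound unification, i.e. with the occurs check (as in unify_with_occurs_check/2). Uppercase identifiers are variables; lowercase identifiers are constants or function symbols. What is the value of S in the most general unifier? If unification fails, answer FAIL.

node(c,node(one,nil,nil),5)

Decompose node/3: X2 = node(one,nil,nil),  node(c,X2,5) = S,  one = one.
Bind X2 := node(one,nil,nil); substituting into the one remaining equation that mentions X2 gives: node(c,node(one,nil,nil),5) = S.
Bind S := node(c,node(one,nil,nil),5); no other remaining equation mentions S.
Delete trivial equation one = one.
MGU = { X2 = node(one,nil,nil), S = node(c,node(one,nil,nil),5) }, so S = node(c,node(one,nil,nil),5).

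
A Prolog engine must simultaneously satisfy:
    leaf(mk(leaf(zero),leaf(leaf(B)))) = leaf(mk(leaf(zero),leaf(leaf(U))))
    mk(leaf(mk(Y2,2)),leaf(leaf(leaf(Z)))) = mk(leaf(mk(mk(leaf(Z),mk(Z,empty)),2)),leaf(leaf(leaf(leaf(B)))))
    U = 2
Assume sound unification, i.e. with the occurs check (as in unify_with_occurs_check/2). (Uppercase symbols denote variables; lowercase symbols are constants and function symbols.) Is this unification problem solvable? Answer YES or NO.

YES

Decompose leaf/1: mk(leaf(zero),leaf(leaf(B))) = mk(leaf(zero),leaf(leaf(U))).
Decompose mk/2: leaf(zero) = leaf(zero),  leaf(leaf(B)) = leaf(leaf(U)).
Delete trivial equation leaf(zero) = leaf(zero).
Decompose leaf/1: leaf(B) = leaf(U).
Decompose leaf/1: B = U.
Bind B := U; substituting into the one remaining equation that mentions B gives: mk(leaf(mk(Y2,2)),leaf(leaf(leaf(Z)))) = mk(leaf(mk(mk(leaf(Z),mk(Z,empty)),2)),leaf(leaf(leaf(leaf(U))))).
Decompose mk/2: leaf(mk(Y2,2)) = leaf(mk(mk(leaf(Z),mk(Z,empty)),2)),  leaf(leaf(leaf(Z))) = leaf(leaf(leaf(leaf(U)))).
Decompose leaf/1: mk(Y2,2) = mk(mk(leaf(Z),mk(Z,empty)),2).
Decompose mk/2: Y2 = mk(leaf(Z),mk(Z,empty)),  2 = 2.
Bind Y2 := mk(leaf(Z),mk(Z,empty)); no other remaining equation mentions Y2.
Delete trivial equation 2 = 2.
Decompose leaf/1: leaf(leaf(Z)) = leaf(leaf(leaf(U))).
Decompose leaf/1: leaf(Z) = leaf(leaf(U)).
Decompose leaf/1: Z = leaf(U).
Bind Z := leaf(U); no other remaining equation mentions Z. Substituting into the earlier binding gives Y2 := mk(leaf(leaf(U)),mk(leaf(U),empty)).
Bind U := 2. Substituting into the earlier bindings gives B := 2, Y2 := mk(leaf(leaf(2)),mk(leaf(2),empty)), Z := leaf(2).
No equations remain and no clash or occurs-check failure arose, so a unifier exists.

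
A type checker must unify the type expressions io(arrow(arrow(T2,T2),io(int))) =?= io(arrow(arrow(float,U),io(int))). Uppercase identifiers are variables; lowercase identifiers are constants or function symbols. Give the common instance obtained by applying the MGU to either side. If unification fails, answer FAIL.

Decompose io/1: arrow(arrow(T2,T2),io(int)) =?= arrow(arrow(float,U),io(int)).
Decompose arrow/2: arrow(T2,T2) =?= arrow(float,U),  io(int) =?= io(int).
Decompose arrow/2: T2 =?= float,  T2 =?= U.
Bind T2 := float; substituting into the one remaining equation that mentions T2 gives: float =?= U.
Bind U := float; no other remaining equation mentions U.
Delete trivial equation io(int) =?= io(int).
Applying the MGU to either side gives io(arrow(arrow(float,float),io(int))).

io(arrow(arrow(float,float),io(int)))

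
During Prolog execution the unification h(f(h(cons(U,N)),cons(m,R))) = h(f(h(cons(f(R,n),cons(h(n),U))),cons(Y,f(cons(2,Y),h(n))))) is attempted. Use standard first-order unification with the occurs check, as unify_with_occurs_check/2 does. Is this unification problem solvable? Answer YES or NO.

Decompose h/1: f(h(cons(U,N)),cons(m,R)) = f(h(cons(f(R,n),cons(h(n),U))),cons(Y,f(cons(2,Y),h(n)))).
Decompose f/2: h(cons(U,N)) = h(cons(f(R,n),cons(h(n),U))),  cons(m,R) = cons(Y,f(cons(2,Y),h(n))).
Decompose h/1: cons(U,N) = cons(f(R,n),cons(h(n),U)).
Decompose cons/2: U = f(R,n),  N = cons(h(n),U).
Bind U := f(R,n); substituting into the one remaining equation that mentions U gives: N = cons(h(n),f(R,n)).
Bind N := cons(h(n),f(R,n)); no other remaining equation mentions N.
Decompose cons/2: m = Y,  R = f(cons(2,Y),h(n)).
Bind Y := m; substituting into the remaining equation gives: R = f(cons(2,m),h(n)).
Bind R := f(cons(2,m),h(n)). Substituting into the earlier bindings gives U := f(f(cons(2,m),h(n)),n), N := cons(h(n),f(f(cons(2,m),h(n)),n)).
No equations remain and no clash or occurs-check failure arose, so a unifier exists.

YES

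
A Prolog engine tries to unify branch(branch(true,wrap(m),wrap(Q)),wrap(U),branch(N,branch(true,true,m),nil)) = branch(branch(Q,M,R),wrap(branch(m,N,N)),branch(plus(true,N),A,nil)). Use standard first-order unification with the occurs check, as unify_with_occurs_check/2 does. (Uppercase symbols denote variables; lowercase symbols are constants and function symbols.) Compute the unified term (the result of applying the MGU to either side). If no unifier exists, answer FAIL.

FAIL

Decompose branch/3: branch(true,wrap(m),wrap(Q)) = branch(Q,M,R),  wrap(U) = wrap(branch(m,N,N)),  branch(N,branch(true,true,m),nil) = branch(plus(true,N),A,nil).
Decompose branch/3: true = Q,  wrap(m) = M,  wrap(Q) = R.
Bind Q := true; substituting into the one remaining equation that mentions Q gives: wrap(true) = R.
Bind M := wrap(m); no other remaining equation mentions M.
Bind R := wrap(true); no other remaining equation mentions R.
Decompose wrap/1: U = branch(m,N,N).
Bind U := branch(m,N,N); no other remaining equation mentions U.
Decompose branch/3: N = plus(true,N),  branch(true,true,m) = A,  nil = nil.
Occurs check fails: N occurs in plus(true,N); the equation N = plus(true,N) has no finite solution.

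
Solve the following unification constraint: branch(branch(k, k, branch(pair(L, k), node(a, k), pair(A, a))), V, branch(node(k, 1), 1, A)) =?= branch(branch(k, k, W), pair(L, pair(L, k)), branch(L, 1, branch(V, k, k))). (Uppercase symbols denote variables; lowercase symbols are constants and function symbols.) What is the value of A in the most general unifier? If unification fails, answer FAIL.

Decompose branch/3: branch(k, k, branch(pair(L, k), node(a, k), pair(A, a))) =?= branch(k, k, W),  V =?= pair(L, pair(L, k)),  branch(node(k, 1), 1, A) =?= branch(L, 1, branch(V, k, k)).
Decompose branch/3: k =?= k,  k =?= k,  branch(pair(L, k), node(a, k), pair(A, a)) =?= W.
Delete trivial equation k =?= k.
Delete trivial equation k =?= k.
Bind W := branch(pair(L, k), node(a, k), pair(A, a)); no other remaining equation mentions W.
Bind V := pair(L, pair(L, k)); substituting into the remaining equation gives: branch(node(k, 1), 1, A) =?= branch(L, 1, branch(pair(L, pair(L, k)), k, k)).
Decompose branch/3: node(k, 1) =?= L,  1 =?= 1,  A =?= branch(pair(L, pair(L, k)), k, k).
Bind L := node(k, 1); substituting into the one remaining equation that mentions L gives: A =?= branch(pair(node(k, 1), pair(node(k, 1), k)), k, k). Substituting into the earlier bindings gives W := branch(pair(node(k, 1), k), node(a, k), pair(A, a)), V := pair(node(k, 1), pair(node(k, 1), k)).
Delete trivial equation 1 =?= 1.
Bind A := branch(pair(node(k, 1), pair(node(k, 1), k)), k, k). Substituting into the earlier binding gives W := branch(pair(node(k, 1), k), node(a, k), pair(branch(pair(node(k, 1), pair(node(k, 1), k)), k, k), a)).
MGU = { W := branch(pair(node(k, 1), k), node(a, k), pair(branch(pair(node(k, 1), pair(node(k, 1), k)), k, k), a)), V := pair(node(k, 1), pair(node(k, 1), k)), L := node(k, 1), A := branch(pair(node(k, 1), pair(node(k, 1), k)), k, k) }, so A := branch(pair(node(k, 1), pair(node(k, 1), k)), k, k).

branch(pair(node(k, 1), pair(node(k, 1), k)), k, k)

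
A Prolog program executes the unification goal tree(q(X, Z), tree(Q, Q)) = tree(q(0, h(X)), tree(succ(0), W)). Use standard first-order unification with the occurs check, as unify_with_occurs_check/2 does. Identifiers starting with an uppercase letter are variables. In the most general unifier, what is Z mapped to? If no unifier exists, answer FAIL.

Decompose tree/2: q(X, Z) = q(0, h(X)),  tree(Q, Q) = tree(succ(0), W).
Decompose q/2: X = 0,  Z = h(X).
Bind X := 0; substituting into the one remaining equation that mentions X gives: Z = h(0).
Bind Z := h(0); no other remaining equation mentions Z.
Decompose tree/2: Q = succ(0),  Q = W.
Bind Q := succ(0); substituting into the remaining equation gives: succ(0) = W.
Bind W := succ(0).
MGU = { X = 0, Z = h(0), Q = succ(0), W = succ(0) }, so Z = h(0).

h(0)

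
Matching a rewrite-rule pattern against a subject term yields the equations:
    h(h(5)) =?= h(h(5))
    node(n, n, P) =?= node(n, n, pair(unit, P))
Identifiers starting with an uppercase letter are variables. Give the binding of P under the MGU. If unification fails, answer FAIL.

FAIL

Delete trivial equation h(h(5)) =?= h(h(5)).
Decompose node/3: n =?= n,  n =?= n,  P =?= pair(unit, P).
Delete trivial equation n =?= n.
Delete trivial equation n =?= n.
Occurs check fails: P occurs in pair(unit, P); the equation P =?= pair(unit, P) has no finite solution.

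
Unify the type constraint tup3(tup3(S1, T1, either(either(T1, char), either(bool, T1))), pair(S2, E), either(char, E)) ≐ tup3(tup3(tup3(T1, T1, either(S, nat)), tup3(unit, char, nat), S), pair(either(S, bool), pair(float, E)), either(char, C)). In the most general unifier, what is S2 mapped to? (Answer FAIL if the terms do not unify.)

Decompose tup3/3: tup3(S1, T1, either(either(T1, char), either(bool, T1))) ≐ tup3(tup3(T1, T1, either(S, nat)), tup3(unit, char, nat), S),  pair(S2, E) ≐ pair(either(S, bool), pair(float, E)),  either(char, E) ≐ either(char, C).
Decompose tup3/3: S1 ≐ tup3(T1, T1, either(S, nat)),  T1 ≐ tup3(unit, char, nat),  either(either(T1, char), either(bool, T1)) ≐ S.
Bind S1 := tup3(T1, T1, either(S, nat)); no other remaining equation mentions S1.
Bind T1 := tup3(unit, char, nat); substituting into the one remaining equation that mentions T1 gives: either(either(tup3(unit, char, nat), char), either(bool, tup3(unit, char, nat))) ≐ S. Substituting into the earlier binding gives S1 := tup3(tup3(unit, char, nat), tup3(unit, char, nat), either(S, nat)).
Bind S := either(either(tup3(unit, char, nat), char), either(bool, tup3(unit, char, nat))); substituting into the one remaining equation that mentions S gives: pair(S2, E) ≐ pair(either(either(either(tup3(unit, char, nat), char), either(bool, tup3(unit, char, nat))), bool), pair(float, E)). Substituting into the earlier binding gives S1 := tup3(tup3(unit, char, nat), tup3(unit, char, nat), either(either(either(tup3(unit, char, nat), char), either(bool, tup3(unit, char, nat))), nat)).
Decompose pair/2: S2 ≐ either(either(either(tup3(unit, char, nat), char), either(bool, tup3(unit, char, nat))), bool),  E ≐ pair(float, E).
Bind S2 := either(either(either(tup3(unit, char, nat), char), either(bool, tup3(unit, char, nat))), bool); no other remaining equation mentions S2.
Occurs check fails: E occurs in pair(float, E); the equation E ≐ pair(float, E) has no finite solution.

FAIL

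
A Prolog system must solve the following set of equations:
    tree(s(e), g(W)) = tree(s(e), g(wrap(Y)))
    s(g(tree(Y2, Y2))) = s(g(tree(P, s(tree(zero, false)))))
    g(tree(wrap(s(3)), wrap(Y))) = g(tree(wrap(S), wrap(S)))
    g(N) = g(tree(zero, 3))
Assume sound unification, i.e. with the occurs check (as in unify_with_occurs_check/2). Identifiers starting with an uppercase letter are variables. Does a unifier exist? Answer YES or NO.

YES

Decompose tree/2: s(e) = s(e),  g(W) = g(wrap(Y)).
Delete trivial equation s(e) = s(e).
Decompose g/1: W = wrap(Y).
Bind W := wrap(Y); no other remaining equation mentions W.
Decompose s/1: g(tree(Y2, Y2)) = g(tree(P, s(tree(zero, false)))).
Decompose g/1: tree(Y2, Y2) = tree(P, s(tree(zero, false))).
Decompose tree/2: Y2 = P,  Y2 = s(tree(zero, false)).
Bind Y2 := P; substituting into the one remaining equation that mentions Y2 gives: P = s(tree(zero, false)).
Bind P := s(tree(zero, false)); no other remaining equation mentions P. Substituting into the earlier binding gives Y2 := s(tree(zero, false)).
Decompose g/1: tree(wrap(s(3)), wrap(Y)) = tree(wrap(S), wrap(S)).
Decompose tree/2: wrap(s(3)) = wrap(S),  wrap(Y) = wrap(S).
Decompose wrap/1: s(3) = S.
Bind S := s(3); substituting into the one remaining equation that mentions S gives: wrap(Y) = wrap(s(3)).
Decompose wrap/1: Y = s(3).
Bind Y := s(3); no other remaining equation mentions Y. Substituting into the earlier binding gives W := wrap(s(3)).
Decompose g/1: N = tree(zero, 3).
Bind N := tree(zero, 3).
No equations remain and no clash or occurs-check failure arose, so a unifier exists.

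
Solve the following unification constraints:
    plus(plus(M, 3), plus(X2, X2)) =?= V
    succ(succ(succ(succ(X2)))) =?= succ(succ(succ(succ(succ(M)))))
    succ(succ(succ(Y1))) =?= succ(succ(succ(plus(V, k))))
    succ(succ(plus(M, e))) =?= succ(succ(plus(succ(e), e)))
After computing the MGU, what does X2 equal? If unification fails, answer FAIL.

Bind V := plus(plus(M, 3), plus(X2, X2)); substituting into the one remaining equation that mentions V gives: succ(succ(succ(Y1))) =?= succ(succ(succ(plus(plus(plus(M, 3), plus(X2, X2)), k)))).
Decompose succ/1: succ(succ(succ(X2))) =?= succ(succ(succ(succ(M)))).
Decompose succ/1: succ(succ(X2)) =?= succ(succ(succ(M))).
Decompose succ/1: succ(X2) =?= succ(succ(M)).
Decompose succ/1: X2 =?= succ(M).
Bind X2 := succ(M); substituting into the one remaining equation that mentions X2 gives: succ(succ(succ(Y1))) =?= succ(succ(succ(plus(plus(plus(M, 3), plus(succ(M), succ(M))), k)))). Substituting into the earlier binding gives V := plus(plus(M, 3), plus(succ(M), succ(M))).
Decompose succ/1: succ(succ(Y1)) =?= succ(succ(plus(plus(plus(M, 3), plus(succ(M), succ(M))), k))).
Decompose succ/1: succ(Y1) =?= succ(plus(plus(plus(M, 3), plus(succ(M), succ(M))), k)).
Decompose succ/1: Y1 =?= plus(plus(plus(M, 3), plus(succ(M), succ(M))), k).
Bind Y1 := plus(plus(plus(M, 3), plus(succ(M), succ(M))), k); no other remaining equation mentions Y1.
Decompose succ/1: succ(plus(M, e)) =?= succ(plus(succ(e), e)).
Decompose succ/1: plus(M, e) =?= plus(succ(e), e).
Decompose plus/2: M =?= succ(e),  e =?= e.
Bind M := succ(e); no other remaining equation mentions M. Substituting into the earlier bindings gives V := plus(plus(succ(e), 3), plus(succ(succ(e)), succ(succ(e)))), X2 := succ(succ(e)), Y1 := plus(plus(plus(succ(e), 3), plus(succ(succ(e)), succ(succ(e)))), k).
Delete trivial equation e =?= e.
MGU = { V ↦ plus(plus(succ(e), 3), plus(succ(succ(e)), succ(succ(e)))), X2 ↦ succ(succ(e)), Y1 ↦ plus(plus(plus(succ(e), 3), plus(succ(succ(e)), succ(succ(e)))), k), M ↦ succ(e) }, so X2 ↦ succ(succ(e)).

succ(succ(e))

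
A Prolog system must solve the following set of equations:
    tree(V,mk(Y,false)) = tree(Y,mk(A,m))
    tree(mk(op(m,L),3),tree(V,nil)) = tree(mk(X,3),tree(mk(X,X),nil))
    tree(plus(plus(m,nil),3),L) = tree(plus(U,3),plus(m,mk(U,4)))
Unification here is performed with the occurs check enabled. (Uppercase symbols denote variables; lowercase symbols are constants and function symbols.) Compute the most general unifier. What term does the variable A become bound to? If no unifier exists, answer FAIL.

Decompose tree/2: V = Y,  mk(Y,false) = mk(A,m).
Bind V := Y; substituting into the one remaining equation that mentions V gives: tree(mk(op(m,L),3),tree(Y,nil)) = tree(mk(X,3),tree(mk(X,X),nil)).
Decompose mk/2: Y = A,  false = m.
Bind Y := A; substituting into the one remaining equation that mentions Y gives: tree(mk(op(m,L),3),tree(A,nil)) = tree(mk(X,3),tree(mk(X,X),nil)). Substituting into the earlier binding gives V := A.
Clash: constants false and m differ; no unifier exists.

FAIL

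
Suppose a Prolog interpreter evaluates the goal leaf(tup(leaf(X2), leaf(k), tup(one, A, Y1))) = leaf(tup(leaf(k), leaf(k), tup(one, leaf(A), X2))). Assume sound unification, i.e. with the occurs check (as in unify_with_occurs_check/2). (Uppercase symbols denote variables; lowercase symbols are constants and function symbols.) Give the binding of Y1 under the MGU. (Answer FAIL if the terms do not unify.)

FAIL

Decompose leaf/1: tup(leaf(X2), leaf(k), tup(one, A, Y1)) = tup(leaf(k), leaf(k), tup(one, leaf(A), X2)).
Decompose tup/3: leaf(X2) = leaf(k),  leaf(k) = leaf(k),  tup(one, A, Y1) = tup(one, leaf(A), X2).
Decompose leaf/1: X2 = k.
Bind X2 := k; substituting into the one remaining equation that mentions X2 gives: tup(one, A, Y1) = tup(one, leaf(A), k).
Delete trivial equation leaf(k) = leaf(k).
Decompose tup/3: one = one,  A = leaf(A),  Y1 = k.
Delete trivial equation one = one.
Occurs check fails: A occurs in leaf(A); the equation A = leaf(A) has no finite solution.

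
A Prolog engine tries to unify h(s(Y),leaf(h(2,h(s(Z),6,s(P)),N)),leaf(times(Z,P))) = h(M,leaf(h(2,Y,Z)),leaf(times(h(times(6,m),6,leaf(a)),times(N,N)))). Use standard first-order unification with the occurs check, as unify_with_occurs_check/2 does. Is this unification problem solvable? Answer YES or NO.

YES

Decompose h/3: s(Y) = M,  leaf(h(2,h(s(Z),6,s(P)),N)) = leaf(h(2,Y,Z)),  leaf(times(Z,P)) = leaf(times(h(times(6,m),6,leaf(a)),times(N,N))).
Bind M := s(Y); no other remaining equation mentions M.
Decompose leaf/1: h(2,h(s(Z),6,s(P)),N) = h(2,Y,Z).
Decompose h/3: 2 = 2,  h(s(Z),6,s(P)) = Y,  N = Z.
Delete trivial equation 2 = 2.
Bind Y := h(s(Z),6,s(P)); no other remaining equation mentions Y. Substituting into the earlier binding gives M := s(h(s(Z),6,s(P))).
Bind N := Z; substituting into the remaining equation gives: leaf(times(Z,P)) = leaf(times(h(times(6,m),6,leaf(a)),times(Z,Z))).
Decompose leaf/1: times(Z,P) = times(h(times(6,m),6,leaf(a)),times(Z,Z)).
Decompose times/2: Z = h(times(6,m),6,leaf(a)),  P = times(Z,Z).
Bind Z := h(times(6,m),6,leaf(a)); substituting into the remaining equation gives: P = times(h(times(6,m),6,leaf(a)),h(times(6,m),6,leaf(a))). Substituting into the earlier bindings gives M := s(h(s(h(times(6,m),6,leaf(a))),6,s(P))), Y := h(s(h(times(6,m),6,leaf(a))),6,s(P)), N := h(times(6,m),6,leaf(a)).
Bind P := times(h(times(6,m),6,leaf(a)),h(times(6,m),6,leaf(a))). Substituting into the earlier bindings gives M := s(h(s(h(times(6,m),6,leaf(a))),6,s(times(h(times(6,m),6,leaf(a)),h(times(6,m),6,leaf(a)))))), Y := h(s(h(times(6,m),6,leaf(a))),6,s(times(h(times(6,m),6,leaf(a)),h(times(6,m),6,leaf(a))))).
No equations remain and no clash or occurs-check failure arose, so a unifier exists.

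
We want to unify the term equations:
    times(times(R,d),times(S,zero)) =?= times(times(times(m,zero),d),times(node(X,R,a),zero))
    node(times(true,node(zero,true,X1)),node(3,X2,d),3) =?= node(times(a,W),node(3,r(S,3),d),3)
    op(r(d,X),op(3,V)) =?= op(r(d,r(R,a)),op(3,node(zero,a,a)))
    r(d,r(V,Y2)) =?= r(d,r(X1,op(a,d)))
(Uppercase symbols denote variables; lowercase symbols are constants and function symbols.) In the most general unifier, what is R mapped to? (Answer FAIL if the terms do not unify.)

FAIL

Decompose times/2: times(R,d) =?= times(times(m,zero),d),  times(S,zero) =?= times(node(X,R,a),zero).
Decompose times/2: R =?= times(m,zero),  d =?= d.
Bind R := times(m,zero); substituting into the 2 remaining equations that mention R gives: times(S,zero) =?= times(node(X,times(m,zero),a),zero),  op(r(d,X),op(3,V)) =?= op(r(d,r(times(m,zero),a)),op(3,node(zero,a,a))).
Delete trivial equation d =?= d.
Decompose times/2: S =?= node(X,times(m,zero),a),  zero =?= zero.
Bind S := node(X,times(m,zero),a); substituting into the one remaining equation that mentions S gives: node(times(true,node(zero,true,X1)),node(3,X2,d),3) =?= node(times(a,W),node(3,r(node(X,times(m,zero),a),3),d),3).
Delete trivial equation zero =?= zero.
Decompose node/3: times(true,node(zero,true,X1)) =?= times(a,W),  node(3,X2,d) =?= node(3,r(node(X,times(m,zero),a),3),d),  3 =?= 3.
Decompose times/2: true =?= a,  node(zero,true,X1) =?= W.
Clash: constants true and a differ; no unifier exists.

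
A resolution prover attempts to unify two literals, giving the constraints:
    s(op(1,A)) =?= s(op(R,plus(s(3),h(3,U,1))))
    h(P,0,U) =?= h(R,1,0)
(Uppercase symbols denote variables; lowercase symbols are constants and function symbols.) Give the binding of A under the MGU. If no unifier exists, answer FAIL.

FAIL

Decompose s/1: op(1,A) =?= op(R,plus(s(3),h(3,U,1))).
Decompose op/2: 1 =?= R,  A =?= plus(s(3),h(3,U,1)).
Bind R := 1; substituting into the one remaining equation that mentions R gives: h(P,0,U) =?= h(1,1,0).
Bind A := plus(s(3),h(3,U,1)); no other remaining equation mentions A.
Decompose h/3: P =?= 1,  0 =?= 1,  U =?= 0.
Bind P := 1; no other remaining equation mentions P.
Clash: constants 0 and 1 differ; no unifier exists.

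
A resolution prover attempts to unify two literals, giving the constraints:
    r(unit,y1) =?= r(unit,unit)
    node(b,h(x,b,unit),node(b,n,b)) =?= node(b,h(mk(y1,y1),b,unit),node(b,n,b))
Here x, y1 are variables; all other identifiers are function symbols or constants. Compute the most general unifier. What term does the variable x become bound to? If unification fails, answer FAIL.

Decompose r/2: unit =?= unit,  y1 =?= unit.
Delete trivial equation unit =?= unit.
Bind y1 := unit; substituting into the remaining equation gives: node(b,h(x,b,unit),node(b,n,b)) =?= node(b,h(mk(unit,unit),b,unit),node(b,n,b)).
Decompose node/3: b =?= b,  h(x,b,unit) =?= h(mk(unit,unit),b,unit),  node(b,n,b) =?= node(b,n,b).
Delete trivial equation b =?= b.
Decompose h/3: x =?= mk(unit,unit),  b =?= b,  unit =?= unit.
Bind x := mk(unit,unit); no other remaining equation mentions x.
Delete trivial equation b =?= b.
Delete trivial equation unit =?= unit.
Delete trivial equation node(b,n,b) =?= node(b,n,b).
MGU = { y1 ↦ unit, x ↦ mk(unit,unit) }, so x ↦ mk(unit,unit).

mk(unit,unit)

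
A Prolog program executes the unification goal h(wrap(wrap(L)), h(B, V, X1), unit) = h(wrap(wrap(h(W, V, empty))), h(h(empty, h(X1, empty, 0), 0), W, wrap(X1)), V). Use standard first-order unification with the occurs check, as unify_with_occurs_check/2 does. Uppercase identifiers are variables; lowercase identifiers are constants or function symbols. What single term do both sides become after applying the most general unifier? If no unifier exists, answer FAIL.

FAIL

Decompose h/3: wrap(wrap(L)) = wrap(wrap(h(W, V, empty))),  h(B, V, X1) = h(h(empty, h(X1, empty, 0), 0), W, wrap(X1)),  unit = V.
Decompose wrap/1: wrap(L) = wrap(h(W, V, empty)).
Decompose wrap/1: L = h(W, V, empty).
Bind L := h(W, V, empty); no other remaining equation mentions L.
Decompose h/3: B = h(empty, h(X1, empty, 0), 0),  V = W,  X1 = wrap(X1).
Bind B := h(empty, h(X1, empty, 0), 0); no other remaining equation mentions B.
Bind V := W; substituting into the one remaining equation that mentions V gives: unit = W. Substituting into the earlier binding gives L := h(W, W, empty).
Occurs check fails: X1 occurs in wrap(X1); the equation X1 = wrap(X1) has no finite solution.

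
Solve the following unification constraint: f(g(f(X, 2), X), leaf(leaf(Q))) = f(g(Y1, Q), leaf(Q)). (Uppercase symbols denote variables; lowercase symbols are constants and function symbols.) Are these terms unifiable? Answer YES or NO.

Decompose f/2: g(f(X, 2), X) = g(Y1, Q),  leaf(leaf(Q)) = leaf(Q).
Decompose g/2: f(X, 2) = Y1,  X = Q.
Bind Y1 := f(X, 2); no other remaining equation mentions Y1.
Bind X := Q; no other remaining equation mentions X. Substituting into the earlier binding gives Y1 := f(Q, 2).
Decompose leaf/1: leaf(Q) = Q.
Occurs check fails: Q occurs in leaf(Q); the equation Q = leaf(Q) has no finite solution.

NO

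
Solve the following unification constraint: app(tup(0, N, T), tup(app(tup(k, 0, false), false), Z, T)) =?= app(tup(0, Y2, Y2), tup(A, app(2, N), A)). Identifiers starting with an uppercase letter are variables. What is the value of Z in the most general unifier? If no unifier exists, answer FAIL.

app(2, app(tup(k, 0, false), false))

Decompose app/2: tup(0, N, T) =?= tup(0, Y2, Y2),  tup(app(tup(k, 0, false), false), Z, T) =?= tup(A, app(2, N), A).
Decompose tup/3: 0 =?= 0,  N =?= Y2,  T =?= Y2.
Delete trivial equation 0 =?= 0.
Bind N := Y2; substituting into the one remaining equation that mentions N gives: tup(app(tup(k, 0, false), false), Z, T) =?= tup(A, app(2, Y2), A).
Bind T := Y2; substituting into the remaining equation gives: tup(app(tup(k, 0, false), false), Z, Y2) =?= tup(A, app(2, Y2), A).
Decompose tup/3: app(tup(k, 0, false), false) =?= A,  Z =?= app(2, Y2),  Y2 =?= A.
Bind A := app(tup(k, 0, false), false); substituting into the one remaining equation that mentions A gives: Y2 =?= app(tup(k, 0, false), false).
Bind Z := app(2, Y2); no other remaining equation mentions Z.
Bind Y2 := app(tup(k, 0, false), false). Substituting into the earlier bindings gives N := app(tup(k, 0, false), false), T := app(tup(k, 0, false), false), Z := app(2, app(tup(k, 0, false), false)).
MGU = { N -> app(tup(k, 0, false), false), T -> app(tup(k, 0, false), false), A -> app(tup(k, 0, false), false), Z -> app(2, app(tup(k, 0, false), false)), Y2 -> app(tup(k, 0, false), false) }, so Z -> app(2, app(tup(k, 0, false), false)).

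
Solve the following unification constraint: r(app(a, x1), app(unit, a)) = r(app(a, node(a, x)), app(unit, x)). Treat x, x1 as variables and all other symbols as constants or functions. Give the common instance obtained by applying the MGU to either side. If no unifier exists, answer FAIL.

r(app(a, node(a, a)), app(unit, a))

Decompose r/2: app(a, x1) = app(a, node(a, x)),  app(unit, a) = app(unit, x).
Decompose app/2: a = a,  x1 = node(a, x).
Delete trivial equation a = a.
Bind x1 := node(a, x); no other remaining equation mentions x1.
Decompose app/2: unit = unit,  a = x.
Delete trivial equation unit = unit.
Bind x := a. Substituting into the earlier binding gives x1 := node(a, a).
Applying the MGU to either side gives r(app(a, node(a, a)), app(unit, a)).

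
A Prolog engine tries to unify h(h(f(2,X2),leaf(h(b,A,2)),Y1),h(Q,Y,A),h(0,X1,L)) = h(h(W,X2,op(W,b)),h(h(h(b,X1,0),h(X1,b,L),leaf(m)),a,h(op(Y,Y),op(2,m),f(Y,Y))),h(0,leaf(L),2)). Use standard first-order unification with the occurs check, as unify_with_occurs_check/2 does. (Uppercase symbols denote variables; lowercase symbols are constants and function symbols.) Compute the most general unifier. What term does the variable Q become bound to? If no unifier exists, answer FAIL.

Decompose h/3: h(f(2,X2),leaf(h(b,A,2)),Y1) = h(W,X2,op(W,b)),  h(Q,Y,A) = h(h(h(b,X1,0),h(X1,b,L),leaf(m)),a,h(op(Y,Y),op(2,m),f(Y,Y))),  h(0,X1,L) = h(0,leaf(L),2).
Decompose h/3: f(2,X2) = W,  leaf(h(b,A,2)) = X2,  Y1 = op(W,b).
Bind W := f(2,X2); substituting into the one remaining equation that mentions W gives: Y1 = op(f(2,X2),b).
Bind X2 := leaf(h(b,A,2)); substituting into the one remaining equation that mentions X2 gives: Y1 = op(f(2,leaf(h(b,A,2))),b). Substituting into the earlier binding gives W := f(2,leaf(h(b,A,2))).
Bind Y1 := op(f(2,leaf(h(b,A,2))),b); no other remaining equation mentions Y1.
Decompose h/3: Q = h(h(b,X1,0),h(X1,b,L),leaf(m)),  Y = a,  A = h(op(Y,Y),op(2,m),f(Y,Y)).
Bind Q := h(h(b,X1,0),h(X1,b,L),leaf(m)); no other remaining equation mentions Q.
Bind Y := a; substituting into the one remaining equation that mentions Y gives: A = h(op(a,a),op(2,m),f(a,a)).
Bind A := h(op(a,a),op(2,m),f(a,a)); no other remaining equation mentions A. Substituting into the earlier bindings gives W := f(2,leaf(h(b,h(op(a,a),op(2,m),f(a,a)),2))), X2 := leaf(h(b,h(op(a,a),op(2,m),f(a,a)),2)), Y1 := op(f(2,leaf(h(b,h(op(a,a),op(2,m),f(a,a)),2))),b).
Decompose h/3: 0 = 0,  X1 = leaf(L),  L = 2.
Delete trivial equation 0 = 0.
Bind X1 := leaf(L); no other remaining equation mentions X1. Substituting into the earlier binding gives Q := h(h(b,leaf(L),0),h(leaf(L),b,L),leaf(m)).
Bind L := 2. Substituting into the earlier bindings gives Q := h(h(b,leaf(2),0),h(leaf(2),b,2),leaf(m)), X1 := leaf(2).
MGU = { W ↦ f(2,leaf(h(b,h(op(a,a),op(2,m),f(a,a)),2))), X2 ↦ leaf(h(b,h(op(a,a),op(2,m),f(a,a)),2)), Y1 ↦ op(f(2,leaf(h(b,h(op(a,a),op(2,m),f(a,a)),2))),b), Q ↦ h(h(b,leaf(2),0),h(leaf(2),b,2),leaf(m)), Y ↦ a, A ↦ h(op(a,a),op(2,m),f(a,a)), X1 ↦ leaf(2), L ↦ 2 }, so Q ↦ h(h(b,leaf(2),0),h(leaf(2),b,2),leaf(m)).

h(h(b,leaf(2),0),h(leaf(2),b,2),leaf(m))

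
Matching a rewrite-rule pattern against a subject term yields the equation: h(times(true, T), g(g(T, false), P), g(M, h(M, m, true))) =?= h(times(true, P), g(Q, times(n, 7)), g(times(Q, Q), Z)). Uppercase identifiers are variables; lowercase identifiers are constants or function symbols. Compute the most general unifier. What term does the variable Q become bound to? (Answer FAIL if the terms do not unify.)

Decompose h/3: times(true, T) =?= times(true, P),  g(g(T, false), P) =?= g(Q, times(n, 7)),  g(M, h(M, m, true)) =?= g(times(Q, Q), Z).
Decompose times/2: true =?= true,  T =?= P.
Delete trivial equation true =?= true.
Bind T := P; substituting into the one remaining equation that mentions T gives: g(g(P, false), P) =?= g(Q, times(n, 7)).
Decompose g/2: g(P, false) =?= Q,  P =?= times(n, 7).
Bind Q := g(P, false); substituting into the one remaining equation that mentions Q gives: g(M, h(M, m, true)) =?= g(times(g(P, false), g(P, false)), Z).
Bind P := times(n, 7); substituting into the remaining equation gives: g(M, h(M, m, true)) =?= g(times(g(times(n, 7), false), g(times(n, 7), false)), Z). Substituting into the earlier bindings gives T := times(n, 7), Q := g(times(n, 7), false).
Decompose g/2: M =?= times(g(times(n, 7), false), g(times(n, 7), false)),  h(M, m, true) =?= Z.
Bind M := times(g(times(n, 7), false), g(times(n, 7), false)); substituting into the remaining equation gives: h(times(g(times(n, 7), false), g(times(n, 7), false)), m, true) =?= Z.
Bind Z := h(times(g(times(n, 7), false), g(times(n, 7), false)), m, true).
MGU = { T -> times(n, 7), Q -> g(times(n, 7), false), P -> times(n, 7), M -> times(g(times(n, 7), false), g(times(n, 7), false)), Z -> h(times(g(times(n, 7), false), g(times(n, 7), false)), m, true) }, so Q -> g(times(n, 7), false).

g(times(n, 7), false)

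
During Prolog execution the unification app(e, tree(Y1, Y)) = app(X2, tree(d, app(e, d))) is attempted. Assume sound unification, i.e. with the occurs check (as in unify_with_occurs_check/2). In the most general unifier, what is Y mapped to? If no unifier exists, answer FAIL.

app(e, d)

Decompose app/2: e = X2,  tree(Y1, Y) = tree(d, app(e, d)).
Bind X2 := e; no other remaining equation mentions X2.
Decompose tree/2: Y1 = d,  Y = app(e, d).
Bind Y1 := d; no other remaining equation mentions Y1.
Bind Y := app(e, d).
MGU = { X2 = e, Y1 = d, Y = app(e, d) }, so Y = app(e, d).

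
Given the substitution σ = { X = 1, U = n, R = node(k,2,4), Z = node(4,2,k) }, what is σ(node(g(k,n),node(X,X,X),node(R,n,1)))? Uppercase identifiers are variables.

Replace each occurrence of X with 1.
Replace each occurrence of R with node(k,2,4).
Result: node(g(k,n),node(1,1,1),node(node(k,2,4),n,1)).

node(g(k,n),node(1,1,1),node(node(k,2,4),n,1))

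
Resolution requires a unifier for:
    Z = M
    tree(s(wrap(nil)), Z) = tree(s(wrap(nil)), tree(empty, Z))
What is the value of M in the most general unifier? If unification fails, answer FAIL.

Bind Z := M; substituting into the remaining equation gives: tree(s(wrap(nil)), M) = tree(s(wrap(nil)), tree(empty, M)).
Decompose tree/2: s(wrap(nil)) = s(wrap(nil)),  M = tree(empty, M).
Delete trivial equation s(wrap(nil)) = s(wrap(nil)).
Occurs check fails: M occurs in tree(empty, M); the equation M = tree(empty, M) has no finite solution.

FAIL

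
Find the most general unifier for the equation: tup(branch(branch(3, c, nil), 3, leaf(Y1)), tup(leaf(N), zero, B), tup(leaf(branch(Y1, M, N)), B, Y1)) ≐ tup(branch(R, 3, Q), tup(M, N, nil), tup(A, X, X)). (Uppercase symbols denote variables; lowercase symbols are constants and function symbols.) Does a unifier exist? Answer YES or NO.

YES

Decompose tup/3: branch(branch(3, c, nil), 3, leaf(Y1)) ≐ branch(R, 3, Q),  tup(leaf(N), zero, B) ≐ tup(M, N, nil),  tup(leaf(branch(Y1, M, N)), B, Y1) ≐ tup(A, X, X).
Decompose branch/3: branch(3, c, nil) ≐ R,  3 ≐ 3,  leaf(Y1) ≐ Q.
Bind R := branch(3, c, nil); no other remaining equation mentions R.
Delete trivial equation 3 ≐ 3.
Bind Q := leaf(Y1); no other remaining equation mentions Q.
Decompose tup/3: leaf(N) ≐ M,  zero ≐ N,  B ≐ nil.
Bind M := leaf(N); substituting into the one remaining equation that mentions M gives: tup(leaf(branch(Y1, leaf(N), N)), B, Y1) ≐ tup(A, X, X).
Bind N := zero; substituting into the one remaining equation that mentions N gives: tup(leaf(branch(Y1, leaf(zero), zero)), B, Y1) ≐ tup(A, X, X). Substituting into the earlier binding gives M := leaf(zero).
Bind B := nil; substituting into the remaining equation gives: tup(leaf(branch(Y1, leaf(zero), zero)), nil, Y1) ≐ tup(A, X, X).
Decompose tup/3: leaf(branch(Y1, leaf(zero), zero)) ≐ A,  nil ≐ X,  Y1 ≐ X.
Bind A := leaf(branch(Y1, leaf(zero), zero)); no other remaining equation mentions A.
Bind X := nil; substituting into the remaining equation gives: Y1 ≐ nil.
Bind Y1 := nil. Substituting into the earlier bindings gives Q := leaf(nil), A := leaf(branch(nil, leaf(zero), zero)).
No equations remain and no clash or occurs-check failure arose, so a unifier exists.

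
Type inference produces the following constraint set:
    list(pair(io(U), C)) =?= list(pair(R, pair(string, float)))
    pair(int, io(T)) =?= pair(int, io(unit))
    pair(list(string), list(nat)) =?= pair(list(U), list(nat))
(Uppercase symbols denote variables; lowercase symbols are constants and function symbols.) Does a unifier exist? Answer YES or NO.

YES

Decompose list/1: pair(io(U), C) =?= pair(R, pair(string, float)).
Decompose pair/2: io(U) =?= R,  C =?= pair(string, float).
Bind R := io(U); no other remaining equation mentions R.
Bind C := pair(string, float); no other remaining equation mentions C.
Decompose pair/2: int =?= int,  io(T) =?= io(unit).
Delete trivial equation int =?= int.
Decompose io/1: T =?= unit.
Bind T := unit; no other remaining equation mentions T.
Decompose pair/2: list(string) =?= list(U),  list(nat) =?= list(nat).
Decompose list/1: string =?= U.
Bind U := string; no other remaining equation mentions U. Substituting into the earlier binding gives R := io(string).
Delete trivial equation list(nat) =?= list(nat).
No equations remain and no clash or occurs-check failure arose, so a unifier exists.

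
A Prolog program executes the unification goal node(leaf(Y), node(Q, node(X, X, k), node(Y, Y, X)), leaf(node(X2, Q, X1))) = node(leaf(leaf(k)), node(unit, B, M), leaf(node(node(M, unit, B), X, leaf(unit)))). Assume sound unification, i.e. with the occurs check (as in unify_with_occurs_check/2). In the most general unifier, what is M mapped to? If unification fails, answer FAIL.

Decompose node/3: leaf(Y) = leaf(leaf(k)),  node(Q, node(X, X, k), node(Y, Y, X)) = node(unit, B, M),  leaf(node(X2, Q, X1)) = leaf(node(node(M, unit, B), X, leaf(unit))).
Decompose leaf/1: Y = leaf(k).
Bind Y := leaf(k); substituting into the one remaining equation that mentions Y gives: node(Q, node(X, X, k), node(leaf(k), leaf(k), X)) = node(unit, B, M).
Decompose node/3: Q = unit,  node(X, X, k) = B,  node(leaf(k), leaf(k), X) = M.
Bind Q := unit; substituting into the one remaining equation that mentions Q gives: leaf(node(X2, unit, X1)) = leaf(node(node(M, unit, B), X, leaf(unit))).
Bind B := node(X, X, k); substituting into the one remaining equation that mentions B gives: leaf(node(X2, unit, X1)) = leaf(node(node(M, unit, node(X, X, k)), X, leaf(unit))).
Bind M := node(leaf(k), leaf(k), X); substituting into the remaining equation gives: leaf(node(X2, unit, X1)) = leaf(node(node(node(leaf(k), leaf(k), X), unit, node(X, X, k)), X, leaf(unit))).
Decompose leaf/1: node(X2, unit, X1) = node(node(node(leaf(k), leaf(k), X), unit, node(X, X, k)), X, leaf(unit)).
Decompose node/3: X2 = node(node(leaf(k), leaf(k), X), unit, node(X, X, k)),  unit = X,  X1 = leaf(unit).
Bind X2 := node(node(leaf(k), leaf(k), X), unit, node(X, X, k)); no other remaining equation mentions X2.
Bind X := unit; no other remaining equation mentions X. Substituting into the earlier bindings gives B := node(unit, unit, k), M := node(leaf(k), leaf(k), unit), X2 := node(node(leaf(k), leaf(k), unit), unit, node(unit, unit, k)).
Bind X1 := leaf(unit).
MGU = { Y = leaf(k), Q = unit, B = node(unit, unit, k), M = node(leaf(k), leaf(k), unit), X2 = node(node(leaf(k), leaf(k), unit), unit, node(unit, unit, k)), X = unit, X1 = leaf(unit) }, so M = node(leaf(k), leaf(k), unit).

node(leaf(k), leaf(k), unit)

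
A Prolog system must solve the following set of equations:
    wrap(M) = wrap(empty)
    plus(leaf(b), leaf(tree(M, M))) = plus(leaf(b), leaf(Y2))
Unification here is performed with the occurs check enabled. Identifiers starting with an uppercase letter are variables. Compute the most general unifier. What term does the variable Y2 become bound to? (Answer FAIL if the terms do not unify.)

tree(empty, empty)

Decompose wrap/1: M = empty.
Bind M := empty; substituting into the remaining equation gives: plus(leaf(b), leaf(tree(empty, empty))) = plus(leaf(b), leaf(Y2)).
Decompose plus/2: leaf(b) = leaf(b),  leaf(tree(empty, empty)) = leaf(Y2).
Delete trivial equation leaf(b) = leaf(b).
Decompose leaf/1: tree(empty, empty) = Y2.
Bind Y2 := tree(empty, empty).
MGU = { M ↦ empty, Y2 ↦ tree(empty, empty) }, so Y2 ↦ tree(empty, empty).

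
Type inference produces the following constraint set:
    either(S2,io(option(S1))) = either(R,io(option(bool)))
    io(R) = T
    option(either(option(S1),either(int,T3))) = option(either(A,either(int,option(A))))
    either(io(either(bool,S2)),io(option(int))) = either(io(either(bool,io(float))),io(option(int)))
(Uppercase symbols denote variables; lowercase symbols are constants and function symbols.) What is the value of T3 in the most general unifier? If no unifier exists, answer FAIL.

option(option(bool))

Decompose either/2: S2 = R,  io(option(S1)) = io(option(bool)).
Bind S2 := R; substituting into the one remaining equation that mentions S2 gives: either(io(either(bool,R)),io(option(int))) = either(io(either(bool,io(float))),io(option(int))).
Decompose io/1: option(S1) = option(bool).
Decompose option/1: S1 = bool.
Bind S1 := bool; substituting into the one remaining equation that mentions S1 gives: option(either(option(bool),either(int,T3))) = option(either(A,either(int,option(A)))).
Bind T := io(R); no other remaining equation mentions T.
Decompose option/1: either(option(bool),either(int,T3)) = either(A,either(int,option(A))).
Decompose either/2: option(bool) = A,  either(int,T3) = either(int,option(A)).
Bind A := option(bool); substituting into the one remaining equation that mentions A gives: either(int,T3) = either(int,option(option(bool))).
Decompose either/2: int = int,  T3 = option(option(bool)).
Delete trivial equation int = int.
Bind T3 := option(option(bool)); no other remaining equation mentions T3.
Decompose either/2: io(either(bool,R)) = io(either(bool,io(float))),  io(option(int)) = io(option(int)).
Decompose io/1: either(bool,R) = either(bool,io(float)).
Decompose either/2: bool = bool,  R = io(float).
Delete trivial equation bool = bool.
Bind R := io(float); no other remaining equation mentions R. Substituting into the earlier bindings gives S2 := io(float), T := io(io(float)).
Delete trivial equation io(option(int)) = io(option(int)).
MGU = { S2 ↦ io(float), S1 ↦ bool, T ↦ io(io(float)), A ↦ option(bool), T3 ↦ option(option(bool)), R ↦ io(float) }, so T3 ↦ option(option(bool)).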